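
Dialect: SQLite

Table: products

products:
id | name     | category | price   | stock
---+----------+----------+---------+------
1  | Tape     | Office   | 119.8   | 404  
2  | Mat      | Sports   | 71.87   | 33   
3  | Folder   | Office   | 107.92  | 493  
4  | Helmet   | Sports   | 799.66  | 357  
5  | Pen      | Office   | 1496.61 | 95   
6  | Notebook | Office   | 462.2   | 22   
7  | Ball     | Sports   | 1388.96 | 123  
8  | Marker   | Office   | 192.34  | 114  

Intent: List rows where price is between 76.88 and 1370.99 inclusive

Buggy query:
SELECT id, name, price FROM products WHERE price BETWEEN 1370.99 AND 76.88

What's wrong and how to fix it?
Bug: The bounds are reversed; BETWEEN a AND b requires a <= b to match anything

Fix: Write BETWEEN 76.88 AND 1370.99

Corrected query:
SELECT id, name, price FROM products WHERE price BETWEEN 76.88 AND 1370.99

Result:
id | name     | price 
---+----------+-------
1  | Tape     | 119.8 
3  | Folder   | 107.92
4  | Helmet   | 799.66
6  | Notebook | 462.2 
8  | Marker   | 192.34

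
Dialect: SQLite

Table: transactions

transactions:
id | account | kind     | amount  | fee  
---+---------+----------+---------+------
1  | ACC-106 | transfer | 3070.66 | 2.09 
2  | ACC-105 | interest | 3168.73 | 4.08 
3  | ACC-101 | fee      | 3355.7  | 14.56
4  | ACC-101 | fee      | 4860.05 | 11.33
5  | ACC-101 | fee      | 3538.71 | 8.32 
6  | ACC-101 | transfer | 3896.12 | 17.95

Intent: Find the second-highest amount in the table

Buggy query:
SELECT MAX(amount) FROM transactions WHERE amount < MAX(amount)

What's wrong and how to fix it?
Bug: The inner MAX is an aggregate inside WHERE, which is not allowed

Fix: Compute the overall MAX in a subquery, then take MAX of rows below it

Corrected query:
SELECT MAX(amount) FROM transactions WHERE amount < (SELECT MAX(amount) FROM transactions)

Result:
MAX(amount)
-----------
3896.12    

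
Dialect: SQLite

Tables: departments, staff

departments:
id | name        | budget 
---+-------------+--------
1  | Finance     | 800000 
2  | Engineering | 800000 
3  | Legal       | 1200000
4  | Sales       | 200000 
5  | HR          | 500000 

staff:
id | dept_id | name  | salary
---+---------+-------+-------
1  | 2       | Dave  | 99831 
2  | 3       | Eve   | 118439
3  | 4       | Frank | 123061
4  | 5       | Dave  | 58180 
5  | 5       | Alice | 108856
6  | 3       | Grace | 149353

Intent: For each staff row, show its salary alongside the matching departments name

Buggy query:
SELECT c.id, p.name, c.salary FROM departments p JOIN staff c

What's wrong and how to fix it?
Bug: JOIN with no ON clause produces a cartesian product; every staff row pairs with every departments row

Fix: Specify the join condition linking the foreign key to the parent id

Corrected query:
SELECT c.id, p.name, c.salary FROM departments p JOIN staff c ON c.dept_id = p.id

Result:
id | name        | salary
---+-------------+-------
1  | Engineering | 99831 
2  | Legal       | 118439
3  | Sales       | 123061
4  | HR          | 58180 
5  | HR          | 108856
6  | Legal       | 149353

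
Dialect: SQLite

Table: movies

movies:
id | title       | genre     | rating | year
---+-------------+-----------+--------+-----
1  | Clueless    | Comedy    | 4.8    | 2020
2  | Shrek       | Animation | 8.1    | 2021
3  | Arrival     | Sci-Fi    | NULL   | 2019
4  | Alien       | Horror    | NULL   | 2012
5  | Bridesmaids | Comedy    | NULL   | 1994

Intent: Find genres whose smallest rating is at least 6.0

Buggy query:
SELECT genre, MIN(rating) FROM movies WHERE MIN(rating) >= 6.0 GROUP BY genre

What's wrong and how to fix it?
Bug: Aggregates like MIN are computed per group after WHERE runs

Fix: Replace WHERE with HAVING after the GROUP BY

Corrected query:
SELECT genre, MIN(rating) FROM movies GROUP BY genre HAVING MIN(rating) >= 6.0

Result:
genre     | MIN(rating)
----------+------------
Animation | 8.1        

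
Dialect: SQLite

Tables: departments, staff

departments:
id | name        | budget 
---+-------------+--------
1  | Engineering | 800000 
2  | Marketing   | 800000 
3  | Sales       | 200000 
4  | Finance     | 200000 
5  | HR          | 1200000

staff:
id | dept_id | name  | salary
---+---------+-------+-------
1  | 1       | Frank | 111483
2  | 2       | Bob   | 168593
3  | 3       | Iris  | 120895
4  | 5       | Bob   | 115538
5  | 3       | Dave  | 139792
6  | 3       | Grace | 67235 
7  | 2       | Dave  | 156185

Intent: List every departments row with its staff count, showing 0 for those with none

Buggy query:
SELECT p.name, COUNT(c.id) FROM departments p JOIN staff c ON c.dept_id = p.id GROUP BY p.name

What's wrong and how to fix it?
Bug: INNER JOIN drops departments rows that have no matching staff rows

Fix: Switch to LEFT JOIN to retain unmatched parent rows

Corrected query:
SELECT p.name, COUNT(c.id) FROM departments p LEFT JOIN staff c ON c.dept_id = p.id GROUP BY p.name

Result:
name        | COUNT(c.id)
------------+------------
Engineering | 1          
Finance     | 0          
HR          | 1          
Marketing   | 2          
Sales       | 3          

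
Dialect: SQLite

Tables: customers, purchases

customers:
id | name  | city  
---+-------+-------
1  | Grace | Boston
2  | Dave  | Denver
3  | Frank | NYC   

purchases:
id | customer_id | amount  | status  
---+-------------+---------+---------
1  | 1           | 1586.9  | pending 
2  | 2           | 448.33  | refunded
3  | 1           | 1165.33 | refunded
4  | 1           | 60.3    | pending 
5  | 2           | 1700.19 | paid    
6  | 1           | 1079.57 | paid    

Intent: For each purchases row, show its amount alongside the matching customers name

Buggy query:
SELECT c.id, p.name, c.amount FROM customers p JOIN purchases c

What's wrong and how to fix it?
Bug: Missing join condition: each purchases row is matched to all customers rows instead of just its own

Fix: Add ON c.customer_id = p.id to the JOIN

Corrected query:
SELECT c.id, p.name, c.amount FROM customers p JOIN purchases c ON c.customer_id = p.id

Result:
id | name  | amount 
---+-------+--------
1  | Grace | 1586.9 
2  | Dave  | 448.33 
3  | Grace | 1165.33
4  | Grace | 60.3   
5  | Dave  | 1700.19
6  | Grace | 1079.57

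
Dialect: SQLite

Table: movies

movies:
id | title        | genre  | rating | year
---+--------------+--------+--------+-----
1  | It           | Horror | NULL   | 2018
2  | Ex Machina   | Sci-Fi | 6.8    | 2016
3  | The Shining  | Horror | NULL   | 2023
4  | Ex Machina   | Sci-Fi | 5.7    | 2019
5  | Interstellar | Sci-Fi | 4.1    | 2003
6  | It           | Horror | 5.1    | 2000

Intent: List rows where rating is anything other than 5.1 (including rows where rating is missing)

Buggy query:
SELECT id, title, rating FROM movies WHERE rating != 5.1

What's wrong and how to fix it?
Bug: 'rating != 5.1' is unknown when rating is NULL, so NULL rows are silently excluded

Fix: Add an explicit OR rating IS NULL to include the missing-value rows

Corrected query:
SELECT id, title, rating FROM movies WHERE rating != 5.1 OR rating IS NULL

Result:
id | title        | rating
---+--------------+-------
1  | It           | NULL  
2  | Ex Machina   | 6.8   
3  | The Shining  | NULL  
4  | Ex Machina   | 5.7   
5  | Interstellar | 4.1   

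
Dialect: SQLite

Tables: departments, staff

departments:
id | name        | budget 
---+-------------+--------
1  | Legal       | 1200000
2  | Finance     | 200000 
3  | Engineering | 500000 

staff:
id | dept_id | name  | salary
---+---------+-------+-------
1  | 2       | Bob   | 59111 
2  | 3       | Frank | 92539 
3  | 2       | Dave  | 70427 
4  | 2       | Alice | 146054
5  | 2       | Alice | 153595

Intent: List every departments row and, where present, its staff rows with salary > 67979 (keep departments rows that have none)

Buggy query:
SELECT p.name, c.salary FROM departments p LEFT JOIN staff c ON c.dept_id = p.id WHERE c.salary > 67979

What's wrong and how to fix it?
Bug: Filtering c.salary in WHERE discards the NULL rows produced by LEFT JOIN, turning it into an inner join

Fix: Move the right-table condition into the ON clause so unmatched parents are kept

Corrected query:
SELECT p.name, c.salary FROM departments p LEFT JOIN staff c ON c.dept_id = p.id AND c.salary > 67979

Result:
name        | salary
------------+-------
Legal       | NULL  
Finance     | 70427 
Finance     | 146054
Finance     | 153595
Engineering | 92539 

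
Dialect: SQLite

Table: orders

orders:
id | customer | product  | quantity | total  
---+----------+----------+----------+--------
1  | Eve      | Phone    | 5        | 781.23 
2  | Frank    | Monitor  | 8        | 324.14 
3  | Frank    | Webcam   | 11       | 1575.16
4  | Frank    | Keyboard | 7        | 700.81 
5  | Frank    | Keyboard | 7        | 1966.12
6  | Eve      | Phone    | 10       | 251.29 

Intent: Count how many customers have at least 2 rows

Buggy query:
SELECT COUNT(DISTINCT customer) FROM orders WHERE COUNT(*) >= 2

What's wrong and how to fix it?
Bug: WHERE filters individual rows, not groups, so a group-level COUNT is invalid there

Fix: Use a subquery that GROUPs and filters with HAVING, then count its rows

Corrected query:
SELECT COUNT(*) FROM (SELECT customer FROM orders GROUP BY customer HAVING COUNT(*) >= 2)

Result:
COUNT(*)
--------
2       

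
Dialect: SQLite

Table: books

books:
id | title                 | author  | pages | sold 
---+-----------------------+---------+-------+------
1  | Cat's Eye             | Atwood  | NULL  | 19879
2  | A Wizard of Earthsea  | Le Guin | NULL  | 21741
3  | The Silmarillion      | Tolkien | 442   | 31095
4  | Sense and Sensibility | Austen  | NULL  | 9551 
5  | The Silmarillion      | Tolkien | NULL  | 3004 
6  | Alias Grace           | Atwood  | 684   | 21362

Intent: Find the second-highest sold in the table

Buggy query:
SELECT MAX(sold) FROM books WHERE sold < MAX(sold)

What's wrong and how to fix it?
Bug: The inner MAX is an aggregate inside WHERE, which is not allowed

Fix: Put the inner MAX in a scalar subquery

Corrected query:
SELECT MAX(sold) FROM books WHERE sold < (SELECT MAX(sold) FROM books)

Result:
MAX(sold)
---------
21741    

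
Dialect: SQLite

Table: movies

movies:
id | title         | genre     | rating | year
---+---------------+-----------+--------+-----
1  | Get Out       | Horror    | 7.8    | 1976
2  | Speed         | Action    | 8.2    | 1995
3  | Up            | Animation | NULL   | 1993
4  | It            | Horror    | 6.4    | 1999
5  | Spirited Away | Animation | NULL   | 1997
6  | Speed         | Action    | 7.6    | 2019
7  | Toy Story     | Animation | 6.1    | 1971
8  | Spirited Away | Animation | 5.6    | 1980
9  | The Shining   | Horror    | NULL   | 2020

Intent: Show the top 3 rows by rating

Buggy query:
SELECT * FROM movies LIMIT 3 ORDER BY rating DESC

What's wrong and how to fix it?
Bug: LIMIT must come after ORDER BY

Fix: Swap the clauses: ORDER BY first, then LIMIT

Corrected query:
SELECT * FROM movies ORDER BY rating DESC LIMIT 3

Result:
id | title   | genre  | rating | year
---+---------+--------+--------+-----
2  | Speed   | Action | 8.2    | 1995
1  | Get Out | Horror | 7.8    | 1976
6  | Speed   | Action | 7.6    | 2019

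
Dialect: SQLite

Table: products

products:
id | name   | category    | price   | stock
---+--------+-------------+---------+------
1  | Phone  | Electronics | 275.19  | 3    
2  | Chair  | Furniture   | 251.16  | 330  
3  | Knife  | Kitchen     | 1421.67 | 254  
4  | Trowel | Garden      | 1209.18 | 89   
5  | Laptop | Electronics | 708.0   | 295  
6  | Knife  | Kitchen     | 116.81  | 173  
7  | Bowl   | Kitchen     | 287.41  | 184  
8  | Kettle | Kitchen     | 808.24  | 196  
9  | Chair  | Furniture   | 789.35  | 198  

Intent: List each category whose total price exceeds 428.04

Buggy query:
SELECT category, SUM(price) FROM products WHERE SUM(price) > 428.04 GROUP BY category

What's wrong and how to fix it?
Bug: Aggregate functions cannot appear in a WHERE clause

Fix: Use HAVING (which filters groups after aggregation) instead of WHERE

Corrected query:
SELECT category, SUM(price) FROM products GROUP BY category HAVING SUM(price) > 428.04

Result:
category    | SUM(price)
------------+-----------
Electronics | 983.19    
Furniture   | 1040.51   
Garden      | 1209.18   
Kitchen     | 2634.13   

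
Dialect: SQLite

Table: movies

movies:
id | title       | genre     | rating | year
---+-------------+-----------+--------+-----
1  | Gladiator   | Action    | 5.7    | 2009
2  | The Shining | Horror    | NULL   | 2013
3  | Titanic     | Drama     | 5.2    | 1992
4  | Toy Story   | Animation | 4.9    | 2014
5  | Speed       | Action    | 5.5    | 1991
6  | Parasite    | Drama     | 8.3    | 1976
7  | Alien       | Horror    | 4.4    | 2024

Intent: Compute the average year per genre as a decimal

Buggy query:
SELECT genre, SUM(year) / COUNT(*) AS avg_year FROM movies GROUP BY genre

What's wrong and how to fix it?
Bug: Both operands are integers, so '/' performs integer division and truncates

Fix: Multiply by 1.0 (or CAST to REAL) to force floating-point division

Corrected query:
SELECT genre, SUM(year) * 1.0 / COUNT(*) AS avg_year FROM movies GROUP BY genre

Result:
genre     | avg_year
----------+---------
Action    | 2000    
Animation | 2014    
Drama     | 1984    
Horror    | 2018.5  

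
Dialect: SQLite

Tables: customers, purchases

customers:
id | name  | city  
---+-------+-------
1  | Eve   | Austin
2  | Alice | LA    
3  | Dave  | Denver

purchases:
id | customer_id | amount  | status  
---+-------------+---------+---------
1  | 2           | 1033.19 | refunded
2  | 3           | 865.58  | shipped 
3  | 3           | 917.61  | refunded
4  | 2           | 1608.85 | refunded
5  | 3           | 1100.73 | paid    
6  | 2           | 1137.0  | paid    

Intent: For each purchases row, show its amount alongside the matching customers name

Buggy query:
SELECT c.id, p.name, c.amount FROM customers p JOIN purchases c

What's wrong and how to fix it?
Bug: JOIN with no ON clause produces a cartesian product; every purchases row pairs with every customers row

Fix: Specify the join condition linking the foreign key to the parent id

Corrected query:
SELECT c.id, p.name, c.amount FROM customers p JOIN purchases c ON c.customer_id = p.id

Result:
id | name  | amount 
---+-------+--------
1  | Alice | 1033.19
2  | Dave  | 865.58 
3  | Dave  | 917.61 
4  | Alice | 1608.85
5  | Dave  | 1100.73
6  | Alice | 1137   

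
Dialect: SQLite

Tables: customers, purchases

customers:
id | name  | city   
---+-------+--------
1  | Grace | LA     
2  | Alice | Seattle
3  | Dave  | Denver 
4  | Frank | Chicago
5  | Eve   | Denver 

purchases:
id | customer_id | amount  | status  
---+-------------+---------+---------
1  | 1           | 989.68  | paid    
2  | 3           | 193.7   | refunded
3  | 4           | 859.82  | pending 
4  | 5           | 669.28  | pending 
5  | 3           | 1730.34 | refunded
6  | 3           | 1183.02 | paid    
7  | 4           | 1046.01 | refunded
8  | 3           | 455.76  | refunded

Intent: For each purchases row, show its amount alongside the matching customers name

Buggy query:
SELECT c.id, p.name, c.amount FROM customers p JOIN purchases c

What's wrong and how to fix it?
Bug: Missing join condition: each purchases row is matched to all customers rows instead of just its own

Fix: Add ON c.customer_id = p.id to the JOIN

Corrected query:
SELECT c.id, p.name, c.amount FROM customers p JOIN purchases c ON c.customer_id = p.id

Result:
id | name  | amount 
---+-------+--------
1  | Grace | 989.68 
2  | Dave  | 193.7  
3  | Frank | 859.82 
4  | Eve   | 669.28 
5  | Dave  | 1730.34
6  | Dave  | 1183.02
7  | Frank | 1046.01
8  | Dave  | 455.76 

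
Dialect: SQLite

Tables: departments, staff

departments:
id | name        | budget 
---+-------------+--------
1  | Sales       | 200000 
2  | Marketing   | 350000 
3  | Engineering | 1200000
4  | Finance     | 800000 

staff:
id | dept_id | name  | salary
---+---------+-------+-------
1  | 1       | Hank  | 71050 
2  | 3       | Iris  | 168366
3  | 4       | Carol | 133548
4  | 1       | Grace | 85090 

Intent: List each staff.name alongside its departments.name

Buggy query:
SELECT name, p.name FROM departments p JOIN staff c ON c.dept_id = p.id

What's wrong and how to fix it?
Bug: Both tables have a 'name' column; the unqualified reference is ambiguous

Fix: Qualify the column with its table alias (c.name)

Corrected query:
SELECT c.name, p.name FROM departments p JOIN staff c ON c.dept_id = p.id

Result:
name  | name       
------+------------
Hank  | Sales      
Iris  | Engineering
Carol | Finance    
Grace | Sales      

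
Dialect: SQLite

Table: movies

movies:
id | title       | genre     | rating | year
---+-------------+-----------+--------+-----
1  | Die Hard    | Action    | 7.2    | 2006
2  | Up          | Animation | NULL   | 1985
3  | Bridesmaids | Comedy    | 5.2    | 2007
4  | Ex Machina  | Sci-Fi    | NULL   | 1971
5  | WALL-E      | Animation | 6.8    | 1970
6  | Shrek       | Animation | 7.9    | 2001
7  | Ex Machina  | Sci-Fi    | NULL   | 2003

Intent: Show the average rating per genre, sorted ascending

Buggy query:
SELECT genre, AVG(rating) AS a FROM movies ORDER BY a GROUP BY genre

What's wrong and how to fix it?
Bug: ORDER BY appears before GROUP BY; SQL clause order requires GROUP BY first

Fix: Move ORDER BY to the end, after GROUP BY

Corrected query:
SELECT genre, AVG(rating) AS a FROM movies GROUP BY genre ORDER BY a

Result:
genre     | a   
----------+-----
Sci-Fi    | NULL
Comedy    | 5.2 
Action    | 7.2 
Animation | 7.35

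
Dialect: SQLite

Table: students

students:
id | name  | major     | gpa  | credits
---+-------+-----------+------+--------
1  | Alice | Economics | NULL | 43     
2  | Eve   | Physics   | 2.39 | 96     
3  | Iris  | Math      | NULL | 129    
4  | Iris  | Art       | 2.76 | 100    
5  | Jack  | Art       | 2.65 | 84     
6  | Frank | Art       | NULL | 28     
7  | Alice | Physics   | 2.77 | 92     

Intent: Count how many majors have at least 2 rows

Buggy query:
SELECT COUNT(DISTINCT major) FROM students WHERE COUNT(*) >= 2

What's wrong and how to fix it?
Bug: WHERE filters individual rows, not groups, so a group-level COUNT is invalid there

Fix: Group first with HAVING COUNT(*) >= 2, then COUNT the resulting groups

Corrected query:
SELECT COUNT(*) FROM (SELECT major FROM students GROUP BY major HAVING COUNT(*) >= 2)

Result:
COUNT(*)
--------
2       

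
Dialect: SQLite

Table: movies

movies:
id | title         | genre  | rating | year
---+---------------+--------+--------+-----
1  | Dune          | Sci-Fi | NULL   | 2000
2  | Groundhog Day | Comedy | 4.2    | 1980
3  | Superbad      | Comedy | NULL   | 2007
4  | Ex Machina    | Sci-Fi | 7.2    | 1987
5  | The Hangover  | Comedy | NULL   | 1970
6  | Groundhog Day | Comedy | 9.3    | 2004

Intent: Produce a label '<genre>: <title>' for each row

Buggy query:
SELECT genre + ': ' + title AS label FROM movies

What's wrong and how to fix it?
Bug: '+' is numeric addition; on text columns SQLite converts them to 0 instead of concatenating

Fix: Replace + with || to concatenate text

Corrected query:
SELECT genre || ': ' || title AS label FROM movies

Result:
label                
---------------------
Sci-Fi: Dune         
Comedy: Groundhog Day
Comedy: Superbad     
Sci-Fi: Ex Machina   
Comedy: The Hangover 
Comedy: Groundhog Day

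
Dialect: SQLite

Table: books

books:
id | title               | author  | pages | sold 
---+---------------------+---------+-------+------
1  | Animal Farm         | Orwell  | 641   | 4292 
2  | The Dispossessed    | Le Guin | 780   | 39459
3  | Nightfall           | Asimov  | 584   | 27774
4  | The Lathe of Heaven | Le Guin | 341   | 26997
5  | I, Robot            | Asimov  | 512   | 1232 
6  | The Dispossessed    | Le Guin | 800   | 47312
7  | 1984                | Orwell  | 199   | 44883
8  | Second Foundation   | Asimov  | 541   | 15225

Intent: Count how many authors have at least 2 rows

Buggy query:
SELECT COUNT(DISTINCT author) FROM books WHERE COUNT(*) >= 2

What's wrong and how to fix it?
Bug: COUNT(*) cannot appear in WHERE; the per-group count doesn't exist yet

Fix: Group first with HAVING COUNT(*) >= 2, then COUNT the resulting groups

Corrected query:
SELECT COUNT(*) FROM (SELECT author FROM books GROUP BY author HAVING COUNT(*) >= 2)

Result:
COUNT(*)
--------
3       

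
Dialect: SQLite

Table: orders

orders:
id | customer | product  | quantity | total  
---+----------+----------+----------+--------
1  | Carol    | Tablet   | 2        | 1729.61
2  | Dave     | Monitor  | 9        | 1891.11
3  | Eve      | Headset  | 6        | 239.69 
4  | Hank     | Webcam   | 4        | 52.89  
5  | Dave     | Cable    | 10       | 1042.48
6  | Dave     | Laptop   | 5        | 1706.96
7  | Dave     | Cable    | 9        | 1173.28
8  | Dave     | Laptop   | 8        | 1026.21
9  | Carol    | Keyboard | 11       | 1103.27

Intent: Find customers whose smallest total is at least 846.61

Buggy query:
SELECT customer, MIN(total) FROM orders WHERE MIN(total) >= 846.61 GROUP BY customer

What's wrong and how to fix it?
Bug: MIN() in WHERE is a misuse of aggregate

Fix: Replace WHERE with HAVING after the GROUP BY

Corrected query:
SELECT customer, MIN(total) FROM orders GROUP BY customer HAVING MIN(total) >= 846.61

Result:
customer | MIN(total)
---------+-----------
Carol    | 1103.27   
Dave     | 1026.21   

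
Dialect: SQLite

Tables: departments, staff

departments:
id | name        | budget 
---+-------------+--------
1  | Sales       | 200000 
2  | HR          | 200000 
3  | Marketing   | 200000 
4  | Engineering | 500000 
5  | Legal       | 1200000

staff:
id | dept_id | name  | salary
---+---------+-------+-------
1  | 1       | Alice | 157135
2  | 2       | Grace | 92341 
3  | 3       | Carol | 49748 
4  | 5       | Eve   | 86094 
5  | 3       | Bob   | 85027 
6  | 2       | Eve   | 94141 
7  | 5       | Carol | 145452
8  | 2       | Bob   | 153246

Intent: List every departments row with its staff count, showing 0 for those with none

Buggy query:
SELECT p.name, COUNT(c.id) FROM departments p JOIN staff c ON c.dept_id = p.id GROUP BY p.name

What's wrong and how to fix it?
Bug: An inner join excludes parents with zero children

Fix: Use LEFT JOIN so parents without children still appear (COUNT(c.id) gives 0)

Corrected query:
SELECT p.name, COUNT(c.id) FROM departments p LEFT JOIN staff c ON c.dept_id = p.id GROUP BY p.name

Result:
name        | COUNT(c.id)
------------+------------
Engineering | 0          
HR          | 3          
Legal       | 2          
Marketing   | 2          
Sales       | 1          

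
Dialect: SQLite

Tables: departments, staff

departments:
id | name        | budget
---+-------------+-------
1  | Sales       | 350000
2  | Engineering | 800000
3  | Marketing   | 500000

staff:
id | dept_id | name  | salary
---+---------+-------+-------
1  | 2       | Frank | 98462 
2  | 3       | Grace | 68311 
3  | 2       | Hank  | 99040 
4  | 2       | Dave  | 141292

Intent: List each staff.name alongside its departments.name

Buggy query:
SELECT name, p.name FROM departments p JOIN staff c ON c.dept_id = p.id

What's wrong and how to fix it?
Bug: 'name' exists in both joined tables, so the database can't tell which one is meant

Fix: Prefix ambiguous columns with the table alias

Corrected query:
SELECT c.name, p.name FROM departments p JOIN staff c ON c.dept_id = p.id

Result:
name  | name       
------+------------
Frank | Engineering
Grace | Marketing  
Hank  | Engineering
Dave  | Engineering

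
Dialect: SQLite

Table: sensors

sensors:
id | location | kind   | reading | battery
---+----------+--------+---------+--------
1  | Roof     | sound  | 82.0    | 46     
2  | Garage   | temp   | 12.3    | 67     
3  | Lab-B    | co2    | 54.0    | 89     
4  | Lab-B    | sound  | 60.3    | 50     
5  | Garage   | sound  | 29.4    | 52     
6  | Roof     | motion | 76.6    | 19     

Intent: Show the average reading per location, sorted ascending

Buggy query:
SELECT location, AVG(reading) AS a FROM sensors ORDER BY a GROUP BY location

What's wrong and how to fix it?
Bug: ORDER BY appears before GROUP BY; SQL clause order requires GROUP BY first

Fix: Reorder: SELECT … FROM … GROUP BY … ORDER BY …

Corrected query:
SELECT location, AVG(reading) AS a FROM sensors GROUP BY location ORDER BY a

Result:
location | a    
---------+------
Garage   | 20.85
Lab-B    | 57.15
Roof     | 79.3 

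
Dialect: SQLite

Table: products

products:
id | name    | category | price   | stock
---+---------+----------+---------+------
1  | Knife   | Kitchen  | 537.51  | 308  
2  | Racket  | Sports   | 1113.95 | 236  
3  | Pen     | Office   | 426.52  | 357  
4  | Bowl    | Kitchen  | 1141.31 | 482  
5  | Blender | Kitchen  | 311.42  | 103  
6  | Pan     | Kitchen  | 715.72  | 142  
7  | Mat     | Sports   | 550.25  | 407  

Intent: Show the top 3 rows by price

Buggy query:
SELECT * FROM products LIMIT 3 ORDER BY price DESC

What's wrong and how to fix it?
Bug: ORDER BY cannot follow LIMIT; LIMIT is the final clause

Fix: Sort with ORDER BY, then apply LIMIT

Corrected query:
SELECT * FROM products ORDER BY price DESC LIMIT 3

Result:
id | name   | category | price   | stock
---+--------+----------+---------+------
4  | Bowl   | Kitchen  | 1141.31 | 482  
2  | Racket | Sports   | 1113.95 | 236  
6  | Pan    | Kitchen  | 715.72  | 142  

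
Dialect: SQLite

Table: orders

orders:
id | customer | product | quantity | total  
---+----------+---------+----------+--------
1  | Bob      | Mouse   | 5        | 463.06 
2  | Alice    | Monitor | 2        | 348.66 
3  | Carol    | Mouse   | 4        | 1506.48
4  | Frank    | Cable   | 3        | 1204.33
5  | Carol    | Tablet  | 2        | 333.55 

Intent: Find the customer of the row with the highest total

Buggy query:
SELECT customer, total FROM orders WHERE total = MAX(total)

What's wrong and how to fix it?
Bug: WHERE is evaluated per row; an aggregate over the whole table isn't defined there

Fix: Wrap MAX in a scalar subquery so WHERE compares against a single value

Corrected query:
SELECT customer, total FROM orders WHERE total = (SELECT MAX(total) FROM orders)

Result:
customer | total  
---------+--------
Carol    | 1506.48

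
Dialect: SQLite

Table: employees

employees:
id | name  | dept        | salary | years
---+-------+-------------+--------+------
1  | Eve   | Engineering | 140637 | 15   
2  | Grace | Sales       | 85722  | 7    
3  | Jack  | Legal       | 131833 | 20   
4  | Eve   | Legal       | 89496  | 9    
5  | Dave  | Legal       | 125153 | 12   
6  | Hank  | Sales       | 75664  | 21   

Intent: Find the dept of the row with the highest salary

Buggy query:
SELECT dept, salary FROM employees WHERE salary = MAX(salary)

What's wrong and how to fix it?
Bug: WHERE is evaluated per row; an aggregate over the whole table isn't defined there

Fix: Wrap MAX in a scalar subquery so WHERE compares against a single value

Corrected query:
SELECT dept, salary FROM employees WHERE salary = (SELECT MAX(salary) FROM employees)

Result:
dept        | salary
------------+-------
Engineering | 140637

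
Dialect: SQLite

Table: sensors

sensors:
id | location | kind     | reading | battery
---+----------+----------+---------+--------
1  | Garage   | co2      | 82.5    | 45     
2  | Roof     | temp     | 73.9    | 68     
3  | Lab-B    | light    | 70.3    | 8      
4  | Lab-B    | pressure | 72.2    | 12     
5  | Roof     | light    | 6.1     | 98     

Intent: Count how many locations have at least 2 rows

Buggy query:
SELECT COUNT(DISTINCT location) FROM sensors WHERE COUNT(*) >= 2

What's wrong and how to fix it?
Bug: COUNT(*) cannot appear in WHERE; the per-group count doesn't exist yet

Fix: Group first with HAVING COUNT(*) >= 2, then COUNT the resulting groups

Corrected query:
SELECT COUNT(*) FROM (SELECT location FROM sensors GROUP BY location HAVING COUNT(*) >= 2)

Result:
COUNT(*)
--------
2       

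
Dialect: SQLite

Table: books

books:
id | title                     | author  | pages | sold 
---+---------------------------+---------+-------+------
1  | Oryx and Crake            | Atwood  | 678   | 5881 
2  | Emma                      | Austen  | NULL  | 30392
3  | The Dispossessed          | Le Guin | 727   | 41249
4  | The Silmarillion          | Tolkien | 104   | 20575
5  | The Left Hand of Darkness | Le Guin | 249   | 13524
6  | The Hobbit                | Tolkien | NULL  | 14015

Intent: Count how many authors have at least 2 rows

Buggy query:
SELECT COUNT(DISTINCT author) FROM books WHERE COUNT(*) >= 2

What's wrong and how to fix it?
Bug: WHERE filters individual rows, not groups, so a group-level COUNT is invalid there

Fix: Group first with HAVING COUNT(*) >= 2, then COUNT the resulting groups

Corrected query:
SELECT COUNT(*) FROM (SELECT author FROM books GROUP BY author HAVING COUNT(*) >= 2)

Result:
COUNT(*)
--------
2       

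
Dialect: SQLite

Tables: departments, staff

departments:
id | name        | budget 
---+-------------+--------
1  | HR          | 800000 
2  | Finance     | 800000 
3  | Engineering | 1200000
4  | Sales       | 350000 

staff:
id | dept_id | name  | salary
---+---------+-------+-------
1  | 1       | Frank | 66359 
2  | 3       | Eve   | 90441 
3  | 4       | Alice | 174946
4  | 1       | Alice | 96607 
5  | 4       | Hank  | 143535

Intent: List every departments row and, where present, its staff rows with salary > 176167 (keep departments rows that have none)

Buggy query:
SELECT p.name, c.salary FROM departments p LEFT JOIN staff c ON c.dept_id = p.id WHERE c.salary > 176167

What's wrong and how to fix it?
Bug: A WHERE condition on the right-hand table after LEFT JOIN drops unmatched parents

Fix: Put 'c.salary > 176167' in the JOIN's ON clause instead of WHERE

Corrected query:
SELECT p.name, c.salary FROM departments p LEFT JOIN staff c ON c.dept_id = p.id AND c.salary > 176167

Result:
name        | salary
------------+-------
HR          | NULL  
Finance     | NULL  
Engineering | NULL  
Sales       | NULL  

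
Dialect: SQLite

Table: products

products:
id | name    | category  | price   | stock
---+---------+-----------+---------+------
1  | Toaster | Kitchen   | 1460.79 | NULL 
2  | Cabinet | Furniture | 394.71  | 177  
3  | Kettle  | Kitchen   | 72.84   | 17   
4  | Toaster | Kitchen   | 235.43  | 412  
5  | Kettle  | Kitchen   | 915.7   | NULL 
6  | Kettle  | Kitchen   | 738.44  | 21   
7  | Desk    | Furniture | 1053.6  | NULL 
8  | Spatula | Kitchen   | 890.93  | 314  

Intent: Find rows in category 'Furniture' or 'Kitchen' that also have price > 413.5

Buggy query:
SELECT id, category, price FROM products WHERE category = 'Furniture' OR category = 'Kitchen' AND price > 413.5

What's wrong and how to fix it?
Bug: AND binds tighter than OR, so this parses as category = 'Furniture' OR (category = 'Kitchen' AND price > 413.5)

Fix: Group the OR with parentheses (or use IN), then AND the threshold

Corrected query:
SELECT id, category, price FROM products WHERE (category = 'Furniture' OR category = 'Kitchen') AND price > 413.5

Result:
id | category  | price  
---+-----------+--------
1  | Kitchen   | 1460.79
5  | Kitchen   | 915.7  
6  | Kitchen   | 738.44 
7  | Furniture | 1053.6 
8  | Kitchen   | 890.93 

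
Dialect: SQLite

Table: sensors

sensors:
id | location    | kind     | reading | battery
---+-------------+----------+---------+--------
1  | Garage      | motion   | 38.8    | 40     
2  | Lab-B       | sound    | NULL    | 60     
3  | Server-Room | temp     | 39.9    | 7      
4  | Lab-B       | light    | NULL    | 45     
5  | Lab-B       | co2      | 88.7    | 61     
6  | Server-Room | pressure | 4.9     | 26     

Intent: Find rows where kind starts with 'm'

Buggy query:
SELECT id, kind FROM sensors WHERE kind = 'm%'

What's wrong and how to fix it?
Bug: '=' compares the literal string including the % character; pattern matching needs LIKE

Fix: Use LIKE for wildcard pattern matching

Corrected query:
SELECT id, kind FROM sensors WHERE kind LIKE 'm%'

Result:
id | kind  
---+-------
1  | motion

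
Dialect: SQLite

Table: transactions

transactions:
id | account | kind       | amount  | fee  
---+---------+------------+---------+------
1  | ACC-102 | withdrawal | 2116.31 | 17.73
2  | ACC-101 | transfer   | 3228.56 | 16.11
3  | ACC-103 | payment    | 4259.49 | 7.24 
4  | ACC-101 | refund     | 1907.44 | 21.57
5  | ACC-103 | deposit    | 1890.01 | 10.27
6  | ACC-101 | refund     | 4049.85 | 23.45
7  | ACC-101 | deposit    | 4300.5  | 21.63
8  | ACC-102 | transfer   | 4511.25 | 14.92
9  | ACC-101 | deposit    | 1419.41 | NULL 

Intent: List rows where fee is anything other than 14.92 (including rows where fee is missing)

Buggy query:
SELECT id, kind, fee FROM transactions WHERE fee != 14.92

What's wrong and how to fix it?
Bug: Inequality against NULL is unknown, not true; rows with NULL are dropped

Fix: Handle NULL separately with IS NULL alongside the inequality

Corrected query:
SELECT id, kind, fee FROM transactions WHERE fee != 14.92 OR fee IS NULL

Result:
id | kind       | fee  
---+------------+------
1  | withdrawal | 17.73
2  | transfer   | 16.11
3  | payment    | 7.24 
4  | refund     | 21.57
5  | deposit    | 10.27
6  | refund     | 23.45
7  | deposit    | 21.63
9  | deposit    | NULL 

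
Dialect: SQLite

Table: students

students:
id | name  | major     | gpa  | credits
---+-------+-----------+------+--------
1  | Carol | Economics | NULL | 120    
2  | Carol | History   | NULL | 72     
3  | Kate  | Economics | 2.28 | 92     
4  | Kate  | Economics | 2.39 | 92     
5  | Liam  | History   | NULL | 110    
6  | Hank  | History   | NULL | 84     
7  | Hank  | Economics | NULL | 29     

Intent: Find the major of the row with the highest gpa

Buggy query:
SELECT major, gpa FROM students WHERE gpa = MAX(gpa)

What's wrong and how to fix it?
Bug: MAX(gpa) is an aggregate and cannot be used directly in WHERE

Fix: Use a subquery: WHERE gpa = (SELECT MAX(gpa) FROM students)

Corrected query:
SELECT major, gpa FROM students WHERE gpa = (SELECT MAX(gpa) FROM students)

Result:
major     | gpa 
----------+-----
Economics | 2.39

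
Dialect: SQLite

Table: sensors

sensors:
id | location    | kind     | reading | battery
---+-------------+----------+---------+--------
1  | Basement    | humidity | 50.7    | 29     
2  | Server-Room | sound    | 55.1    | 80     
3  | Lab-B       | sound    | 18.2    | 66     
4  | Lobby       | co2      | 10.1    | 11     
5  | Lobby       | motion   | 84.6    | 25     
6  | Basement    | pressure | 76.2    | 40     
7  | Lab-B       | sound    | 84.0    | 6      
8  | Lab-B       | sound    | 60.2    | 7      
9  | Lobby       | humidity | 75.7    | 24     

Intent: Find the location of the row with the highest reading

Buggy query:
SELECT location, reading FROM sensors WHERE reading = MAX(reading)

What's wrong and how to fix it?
Bug: MAX(reading) is an aggregate and cannot be used directly in WHERE

Fix: Use a subquery: WHERE reading = (SELECT MAX(reading) FROM sensors)

Corrected query:
SELECT location, reading FROM sensors WHERE reading = (SELECT MAX(reading) FROM sensors)

Result:
location | reading
---------+--------
Lobby    | 84.6   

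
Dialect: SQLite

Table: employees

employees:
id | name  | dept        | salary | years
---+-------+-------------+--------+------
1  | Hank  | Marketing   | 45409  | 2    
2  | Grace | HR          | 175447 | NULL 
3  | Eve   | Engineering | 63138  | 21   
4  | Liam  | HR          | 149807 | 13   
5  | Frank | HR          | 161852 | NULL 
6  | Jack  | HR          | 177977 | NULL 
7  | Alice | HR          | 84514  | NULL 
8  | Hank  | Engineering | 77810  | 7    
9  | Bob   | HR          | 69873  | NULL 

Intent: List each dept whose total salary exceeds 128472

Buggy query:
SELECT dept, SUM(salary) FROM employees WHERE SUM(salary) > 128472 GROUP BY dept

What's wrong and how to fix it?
Bug: Aggregate functions cannot appear in a WHERE clause

Fix: Move the aggregate condition to a HAVING clause

Corrected query:
SELECT dept, SUM(salary) FROM employees GROUP BY dept HAVING SUM(salary) > 128472

Result:
dept        | SUM(salary)
------------+------------
Engineering | 140948     
HR          | 819470     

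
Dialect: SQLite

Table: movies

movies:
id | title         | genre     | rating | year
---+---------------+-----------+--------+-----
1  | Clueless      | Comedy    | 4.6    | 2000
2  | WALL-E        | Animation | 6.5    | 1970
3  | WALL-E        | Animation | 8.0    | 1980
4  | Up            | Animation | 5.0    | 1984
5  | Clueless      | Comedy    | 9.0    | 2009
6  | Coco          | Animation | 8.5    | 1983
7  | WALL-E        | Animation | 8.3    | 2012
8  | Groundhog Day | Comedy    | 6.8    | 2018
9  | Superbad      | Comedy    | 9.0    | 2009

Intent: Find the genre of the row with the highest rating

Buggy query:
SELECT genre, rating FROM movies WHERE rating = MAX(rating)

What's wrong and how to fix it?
Bug: MAX(rating) is an aggregate and cannot be used directly in WHERE

Fix: Wrap MAX in a scalar subquery so WHERE compares against a single value

Corrected query:
SELECT genre, rating FROM movies WHERE rating = (SELECT MAX(rating) FROM movies)

Result:
genre  | rating
-------+-------
Comedy | 9     
Comedy | 9     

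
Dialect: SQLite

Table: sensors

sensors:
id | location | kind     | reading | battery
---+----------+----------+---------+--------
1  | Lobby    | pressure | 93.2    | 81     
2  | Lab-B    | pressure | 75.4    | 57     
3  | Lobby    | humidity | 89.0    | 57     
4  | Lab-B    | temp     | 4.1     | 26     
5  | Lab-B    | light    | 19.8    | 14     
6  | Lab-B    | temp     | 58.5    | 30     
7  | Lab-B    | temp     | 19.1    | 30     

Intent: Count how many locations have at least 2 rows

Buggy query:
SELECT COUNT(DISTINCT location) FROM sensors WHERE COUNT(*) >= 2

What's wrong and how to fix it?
Bug: COUNT(*) cannot appear in WHERE; the per-group count doesn't exist yet

Fix: Group first with HAVING COUNT(*) >= 2, then COUNT the resulting groups

Corrected query:
SELECT COUNT(*) FROM (SELECT location FROM sensors GROUP BY location HAVING COUNT(*) >= 2)

Result:
COUNT(*)
--------
2       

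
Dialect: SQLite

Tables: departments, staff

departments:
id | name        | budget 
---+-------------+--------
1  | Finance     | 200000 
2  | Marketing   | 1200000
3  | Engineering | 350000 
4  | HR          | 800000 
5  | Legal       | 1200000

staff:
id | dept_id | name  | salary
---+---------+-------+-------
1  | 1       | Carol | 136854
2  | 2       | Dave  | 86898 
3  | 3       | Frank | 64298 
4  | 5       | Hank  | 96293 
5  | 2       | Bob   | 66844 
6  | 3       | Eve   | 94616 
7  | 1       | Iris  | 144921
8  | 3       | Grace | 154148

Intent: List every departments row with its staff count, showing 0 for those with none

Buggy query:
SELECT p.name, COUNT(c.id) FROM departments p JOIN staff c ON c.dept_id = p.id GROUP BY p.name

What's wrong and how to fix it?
Bug: An inner join excludes parents with zero children

Fix: Use LEFT JOIN so parents without children still appear (COUNT(c.id) gives 0)

Corrected query:
SELECT p.name, COUNT(c.id) FROM departments p LEFT JOIN staff c ON c.dept_id = p.id GROUP BY p.name

Result:
name        | COUNT(c.id)
------------+------------
Engineering | 3          
Finance     | 2          
HR          | 0          
Legal       | 1          
Marketing   | 2          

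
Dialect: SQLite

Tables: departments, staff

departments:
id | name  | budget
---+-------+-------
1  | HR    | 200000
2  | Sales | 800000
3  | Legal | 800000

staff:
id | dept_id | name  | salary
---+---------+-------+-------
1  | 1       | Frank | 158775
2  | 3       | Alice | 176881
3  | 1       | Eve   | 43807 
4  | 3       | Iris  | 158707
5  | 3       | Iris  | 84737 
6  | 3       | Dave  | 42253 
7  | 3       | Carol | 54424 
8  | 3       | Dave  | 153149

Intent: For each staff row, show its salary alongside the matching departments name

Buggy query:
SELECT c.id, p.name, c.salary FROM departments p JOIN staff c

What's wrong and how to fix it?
Bug: Missing join condition: each staff row is matched to all departments rows instead of just its own

Fix: Specify the join condition linking the foreign key to the parent id

Corrected query:
SELECT c.id, p.name, c.salary FROM departments p JOIN staff c ON c.dept_id = p.id

Result:
id | name  | salary
---+-------+-------
1  | HR    | 158775
2  | Legal | 176881
3  | HR    | 43807 
4  | Legal | 158707
5  | Legal | 84737 
6  | Legal | 42253 
7  | Legal | 54424 
8  | Legal | 153149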